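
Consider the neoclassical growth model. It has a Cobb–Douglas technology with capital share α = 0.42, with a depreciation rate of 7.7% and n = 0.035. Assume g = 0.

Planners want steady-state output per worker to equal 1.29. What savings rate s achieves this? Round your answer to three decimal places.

s ≈ 0.159

At the steady state, Δk = 0, so s·k^α = (n + δ)·k.
Since y* = [s/(n + δ)]^(α/(1−α)), we have s/(n + δ) = (y*)^((1−α)/α) = 1.29^1.381 = 1.4214.
Therefore s = 1.4214 × (n + δ) = 1.4214 × 0.112 = 0.1592.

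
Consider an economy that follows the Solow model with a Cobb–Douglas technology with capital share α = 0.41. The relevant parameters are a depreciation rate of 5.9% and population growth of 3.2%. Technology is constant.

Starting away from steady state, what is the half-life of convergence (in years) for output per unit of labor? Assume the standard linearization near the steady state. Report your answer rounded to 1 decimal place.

Near the steady state the convergence rate is λ = (1 − α)(n + δ).
λ = (1 − 0.41) × 0.091 = 0.59 × 0.091 = 0.05369
Half-life = ln 2 / λ = 0.6931 / 0.05369 ≈ 12.91 years

about 12.9 years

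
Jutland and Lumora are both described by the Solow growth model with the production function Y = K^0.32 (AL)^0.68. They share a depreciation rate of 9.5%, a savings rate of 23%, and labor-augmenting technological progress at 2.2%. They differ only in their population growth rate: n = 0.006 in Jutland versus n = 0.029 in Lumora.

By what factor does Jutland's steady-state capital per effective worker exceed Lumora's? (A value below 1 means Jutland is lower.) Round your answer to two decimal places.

ratio ≈ 1.29

Steady-state k* = [s/(n + g + δ)]^(1/(1−α)), so the ratio is [ (s_J/(n + g + δ)_J) / (s_L/(n + g + δ)_L) ]^1.4706.
s_J/(n + g + δ)_J = 0.23/0.123 = 1.8699; s_L/(n + g + δ)_L = 0.23/0.146 = 1.5753.
Ratio = (1.8699/1.5753)^1.4706 = 1.1870^1.4706 ≈ 1.2867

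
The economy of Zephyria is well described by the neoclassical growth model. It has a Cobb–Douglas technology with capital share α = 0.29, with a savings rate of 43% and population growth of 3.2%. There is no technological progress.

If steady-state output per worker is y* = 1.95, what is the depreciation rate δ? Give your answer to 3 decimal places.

At the steady state, Δk = 0, so s·k^α = (n + δ)·k.
Since y* = [s/(n + δ)]^(α/(1−α)), we have s/(n + δ) = (y*)^((1−α)/α) = 1.95^2.4483 = 5.1297.
Therefore n + δ = s / 5.1297 = 0.43 / 5.1297 = 0.0838, so δ = 0.0838 − 0.032 = 0.0518.

δ ≈ 0.052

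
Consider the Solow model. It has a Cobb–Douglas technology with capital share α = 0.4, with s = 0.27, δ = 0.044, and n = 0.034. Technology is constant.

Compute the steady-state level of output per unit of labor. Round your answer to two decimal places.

y* = 2.29

At the steady state, Δk = 0, so s·k^α = (n + δ)·k.
Rearranging, k^(1−α) = s / (n + δ).
k^0.6 = 0.27 / (0.034 + 0.044) = 0.27 / 0.078 = 3.4615
k* = 3.4615^(1/0.6) ≈ 7.9209
y* = (k*)^α = 7.9209^0.4 ≈ 2.2883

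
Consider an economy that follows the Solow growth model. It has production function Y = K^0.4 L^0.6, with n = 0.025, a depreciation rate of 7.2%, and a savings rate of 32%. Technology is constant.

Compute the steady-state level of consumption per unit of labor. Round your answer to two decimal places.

In steady state, investment equals break-even investment: s·k^α = (n + δ)·k.
Rearranging, k^(1−α) = s / (n + δ).
k^0.6 = 0.32 / (0.025 + 0.072) = 0.32 / 0.097 = 3.2990
k* = 3.2990^(1/0.6) ≈ 7.3109
y* = (k*)^α = 7.3109^0.4 ≈ 2.2161
c* = (1 − s)·y* = (1 − 0.32) × 2.2161 ≈ 1.5069

c* = 1.51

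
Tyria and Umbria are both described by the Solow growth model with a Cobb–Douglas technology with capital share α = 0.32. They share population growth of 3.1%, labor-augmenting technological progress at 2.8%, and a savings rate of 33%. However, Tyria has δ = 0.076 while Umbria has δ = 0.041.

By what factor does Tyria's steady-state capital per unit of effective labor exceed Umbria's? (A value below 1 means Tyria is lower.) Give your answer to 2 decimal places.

Steady-state k* = [s/(n + g + δ)]^(1/(1−α)), so the ratio is [ (s_T/(n + g + δ)_T) / (s_U/(n + g + δ)_U) ]^1.4706.
s_T/(n + g + δ)_T = 0.33/0.135 = 2.4444; s_U/(n + g + δ)_U = 0.33/0.100 = 3.3000.
Ratio = (2.4444/3.3000)^1.4706 = 0.7407^1.4706 ≈ 0.6431

ratio ≈ 0.64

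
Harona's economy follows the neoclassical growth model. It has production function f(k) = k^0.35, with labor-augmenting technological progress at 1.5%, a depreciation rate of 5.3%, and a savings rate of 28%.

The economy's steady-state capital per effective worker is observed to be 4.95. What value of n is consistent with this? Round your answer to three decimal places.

n ≈ 0.031

At the steady state, Δk = 0, so s·k^α = (n + g + δ)·k.
So s / (n + g + δ) = (k*)^(1−α) = 4.95^0.65 = 2.8281.
Therefore n + g + δ = s / 2.8281 = 0.28 / 2.8281 = 0.0990, so n = 0.0990 − 0.068 = 0.0310.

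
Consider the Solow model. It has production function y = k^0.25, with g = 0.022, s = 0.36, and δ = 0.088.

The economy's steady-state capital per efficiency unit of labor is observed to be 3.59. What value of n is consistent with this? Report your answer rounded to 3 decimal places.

n ≈ 0.028

In steady state, investment equals break-even investment: s·k^α = (n + g + δ)·k.
So s / (n + g + δ) = (k*)^(1−α) = 3.59^0.75 = 2.6081.
Therefore n + g + δ = s / 2.6081 = 0.36 / 2.6081 = 0.1380, so n = 0.1380 − 0.110 = 0.0280.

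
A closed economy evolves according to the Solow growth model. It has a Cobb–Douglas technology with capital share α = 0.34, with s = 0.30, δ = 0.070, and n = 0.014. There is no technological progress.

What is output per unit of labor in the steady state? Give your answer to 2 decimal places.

Steady state requires s·f(k) = (n + δ)·k, i.e. s·k^α = (n + δ)·k.
Rearranging, k^(1−α) = s / (n + δ).
k^0.66 = 0.30 / (0.014 + 0.070) = 0.30 / 0.084 = 3.5714
k* = 3.5714^(1/0.66) ≈ 6.8807
y* = (k*)^α = 6.8807^0.34 ≈ 1.9266

y* ≈ 1.93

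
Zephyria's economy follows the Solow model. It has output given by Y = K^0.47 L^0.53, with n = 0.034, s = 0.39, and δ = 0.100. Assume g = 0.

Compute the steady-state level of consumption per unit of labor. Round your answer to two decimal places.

In steady state, investment equals break-even investment: s·k^α = (n + δ)·k.
Dividing both sides by k: k^(1−α) = s / (n + δ).
k^0.53 = 0.39 / (0.034 + 0.100) = 0.39 / 0.134 = 2.9104
k* = 2.9104^(1/0.53) ≈ 7.5055
y* = (k*)^α = 7.5055^0.47 ≈ 2.5789
c* = (1 − s)·y* = (1 − 0.39) × 2.5789 ≈ 1.5731

c* = 1.57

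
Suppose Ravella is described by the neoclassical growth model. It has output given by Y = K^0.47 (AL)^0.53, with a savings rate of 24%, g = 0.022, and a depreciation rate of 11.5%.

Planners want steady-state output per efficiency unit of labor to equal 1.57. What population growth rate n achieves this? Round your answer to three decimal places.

Steady state requires s·f(k) = (n + g + δ)·k, i.e. s·k^α = (n + g + δ)·k.
Since y* = [s/(n + g + δ)]^(α/(1−α)), we have s/(n + g + δ) = (y*)^((1−α)/α) = 1.57^1.1277 = 1.6631.
Therefore n + g + δ = s / 1.6631 = 0.24 / 1.6631 = 0.1443, so n = 0.1443 − 0.137 = 0.0073.

n ≈ 0.007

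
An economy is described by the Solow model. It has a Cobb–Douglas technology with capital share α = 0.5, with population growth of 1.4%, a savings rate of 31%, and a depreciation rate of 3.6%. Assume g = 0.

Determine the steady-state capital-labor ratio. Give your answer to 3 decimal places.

k* = 38.440

In steady state, investment equals break-even investment: s·k^α = (n + δ)·k.
Dividing both sides by k: k^(1−α) = s / (n + δ).
k^0.5 = 0.31 / (0.014 + 0.036) = 0.31 / 0.050 = 6.2000
k* = 6.2000^(1/0.5) ≈ 38.4400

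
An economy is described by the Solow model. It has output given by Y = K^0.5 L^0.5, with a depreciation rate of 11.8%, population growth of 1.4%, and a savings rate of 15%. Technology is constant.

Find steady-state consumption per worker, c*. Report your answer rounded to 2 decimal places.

c* = 0.97

At the steady state, Δk = 0, so s·k^α = (n + δ)·k.
Dividing both sides by k: k^(1−α) = s / (n + δ).
k^0.5 = 0.15 / (0.014 + 0.118) = 0.15 / 0.132 = 1.1364
k* = 1.1364^(1/0.5) ≈ 1.2914
y* = (k*)^α = 1.2914^0.5 ≈ 1.1364
c* = (1 − s)·y* = (1 − 0.15) × 1.1364 ≈ 0.9659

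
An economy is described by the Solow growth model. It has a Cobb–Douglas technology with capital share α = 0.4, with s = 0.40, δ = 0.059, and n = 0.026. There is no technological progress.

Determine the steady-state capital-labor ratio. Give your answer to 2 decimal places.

k* = 13.22

In steady state, investment equals break-even investment: s·k^α = (n + δ)·k.
Rearranging, k^(1−α) = s / (n + δ).
k^0.6 = 0.40 / (0.026 + 0.059) = 0.40 / 0.085 = 4.7059
k* = 4.7059^(1/0.6) ≈ 13.2151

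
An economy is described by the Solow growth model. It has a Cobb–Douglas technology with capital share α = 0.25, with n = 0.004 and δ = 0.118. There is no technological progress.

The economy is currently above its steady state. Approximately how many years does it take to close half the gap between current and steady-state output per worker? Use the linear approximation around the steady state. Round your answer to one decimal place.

t_½ ≈ 7.6 years

Near the steady state the convergence rate is λ = (1 − α)(n + δ).
λ = (1 − 0.25) × 0.122 = 0.75 × 0.122 = 0.0915
Half-life = ln 2 / λ = 0.6931 / 0.0915 ≈ 7.57 years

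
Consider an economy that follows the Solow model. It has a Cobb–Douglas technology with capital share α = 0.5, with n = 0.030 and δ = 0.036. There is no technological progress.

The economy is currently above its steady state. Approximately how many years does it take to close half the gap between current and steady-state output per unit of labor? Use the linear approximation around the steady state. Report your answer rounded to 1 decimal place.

half-life ≈ 21.0 years

Near the steady state the convergence rate is λ = (1 − α)(n + δ).
λ = (1 − 0.5) × 0.066 = 0.5 × 0.066 = 0.0330
Half-life = ln 2 / λ = 0.6931 / 0.0330 ≈ 21.00 years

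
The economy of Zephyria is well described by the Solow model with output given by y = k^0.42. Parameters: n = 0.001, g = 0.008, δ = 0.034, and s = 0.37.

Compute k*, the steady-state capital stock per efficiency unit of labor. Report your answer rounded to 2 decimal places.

In steady state, investment equals break-even investment: s·k^α = (n + g + δ)·k.
Dividing both sides by k: k^(1−α) = s / (n + g + δ).
k^0.58 = 0.37 / (0.001 + 0.008 + 0.034) = 0.37 / 0.043 = 8.6047
k* = 8.6047^(1/0.58) ≈ 40.8896

k* = 40.89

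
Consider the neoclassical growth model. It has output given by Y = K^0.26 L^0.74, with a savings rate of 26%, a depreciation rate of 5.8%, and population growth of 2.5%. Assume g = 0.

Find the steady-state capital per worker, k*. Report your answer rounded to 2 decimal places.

k* = 4.68

In steady state, investment equals break-even investment: s·k^α = (n + δ)·k.
Rearranging, k^(1−α) = s / (n + δ).
k^0.74 = 0.26 / (0.025 + 0.058) = 0.26 / 0.083 = 3.1325
k* = 3.1325^(1/0.74) ≈ 4.6787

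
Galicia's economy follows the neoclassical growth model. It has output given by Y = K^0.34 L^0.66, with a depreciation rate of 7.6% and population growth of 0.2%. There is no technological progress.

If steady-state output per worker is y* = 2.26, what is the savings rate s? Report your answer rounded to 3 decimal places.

In steady state, investment equals break-even investment: s·k^α = (n + δ)·k.
Since y* = [s/(n + δ)]^(α/(1−α)), we have s/(n + δ) = (y*)^((1−α)/α) = 2.26^1.9412 = 4.8685.
Therefore s = 4.8685 × (n + δ) = 4.8685 × 0.078 = 0.3797.

s ≈ 0.380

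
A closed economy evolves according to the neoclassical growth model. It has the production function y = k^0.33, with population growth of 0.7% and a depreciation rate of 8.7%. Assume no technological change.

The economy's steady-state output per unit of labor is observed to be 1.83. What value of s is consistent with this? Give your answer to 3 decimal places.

s ≈ 0.321

Steady state requires s·f(k) = (n + δ)·k, i.e. s·k^α = (n + δ)·k.
Since y* = [s/(n + δ)]^(α/(1−α)), we have s/(n + δ) = (y*)^((1−α)/α) = 1.83^2.0303 = 3.4108.
Therefore s = 3.4108 × (n + δ) = 3.4108 × 0.094 = 0.3206.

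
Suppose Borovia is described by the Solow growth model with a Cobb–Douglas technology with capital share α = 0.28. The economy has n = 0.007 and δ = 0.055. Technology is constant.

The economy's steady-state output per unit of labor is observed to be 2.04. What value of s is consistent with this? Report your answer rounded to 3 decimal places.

At the steady state, Δk = 0, so s·k^α = (n + δ)·k.
Since y* = [s/(n + δ)]^(α/(1−α)), we have s/(n + δ) = (y*)^((1−α)/α) = 2.04^2.5714 = 6.2544.
Therefore s = 6.2544 × (n + δ) = 6.2544 × 0.062 = 0.3878.

s ≈ 0.388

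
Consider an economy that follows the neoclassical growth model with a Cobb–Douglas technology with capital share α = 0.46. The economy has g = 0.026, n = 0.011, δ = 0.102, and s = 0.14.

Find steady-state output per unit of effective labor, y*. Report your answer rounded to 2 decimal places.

y* = 1.01

At the steady state, Δk = 0, so s·k^α = (n + g + δ)·k.
Rearranging, k^(1−α) = s / (n + g + δ).
k^0.54 = 0.14 / (0.011 + 0.026 + 0.102) = 0.14 / 0.139 = 1.0072
k* = 1.0072^(1/0.54) ≈ 1.0134
y* = (k*)^α = 1.0134^0.46 ≈ 1.0061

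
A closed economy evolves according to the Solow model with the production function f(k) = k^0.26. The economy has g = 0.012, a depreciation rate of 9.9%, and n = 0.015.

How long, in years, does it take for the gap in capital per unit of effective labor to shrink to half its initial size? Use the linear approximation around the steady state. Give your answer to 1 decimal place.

Near the steady state the convergence rate is λ = (1 − α)(n + g + δ).
λ = (1 − 0.26) × 0.126 = 0.74 × 0.126 = 0.09324
Half-life = ln 2 / λ = 0.6931 / 0.09324 ≈ 7.43 years

t_½ ≈ 7.4 years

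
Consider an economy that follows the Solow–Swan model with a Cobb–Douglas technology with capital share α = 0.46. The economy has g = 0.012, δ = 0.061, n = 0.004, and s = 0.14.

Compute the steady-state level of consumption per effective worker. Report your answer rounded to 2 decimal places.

Steady state requires s·f(k) = (n + g + δ)·k, i.e. s·k^α = (n + g + δ)·k.
Rearranging, k^(1−α) = s / (n + g + δ).
k^0.54 = 0.14 / (0.004 + 0.012 + 0.061) = 0.14 / 0.077 = 1.8182
k* = 1.8182^(1/0.54) ≈ 3.0256
y* = (k*)^α = 3.0256^0.46 ≈ 1.6641
c* = (1 − s)·y* = (1 − 0.14) × 1.6641 ≈ 1.4311

c* ≈ 1.43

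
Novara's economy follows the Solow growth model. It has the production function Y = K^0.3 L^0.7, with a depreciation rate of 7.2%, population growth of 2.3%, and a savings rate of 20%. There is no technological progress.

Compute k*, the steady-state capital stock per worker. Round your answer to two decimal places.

In steady state, investment equals break-even investment: s·k^α = (n + δ)·k.
Rearranging, k^(1−α) = s / (n + δ).
k^0.7 = 0.20 / (0.023 + 0.072) = 0.20 / 0.095 = 2.1053
k* = 2.1053^(1/0.7) ≈ 2.8965

k* ≈ 2.90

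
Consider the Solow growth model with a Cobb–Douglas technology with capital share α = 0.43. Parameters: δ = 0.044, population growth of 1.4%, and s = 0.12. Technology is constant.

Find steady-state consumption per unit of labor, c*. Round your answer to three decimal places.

At the steady state, Δk = 0, so s·k^α = (n + δ)·k.
Dividing both sides by k: k^(1−α) = s / (n + δ).
k^0.57 = 0.12 / (0.014 + 0.044) = 0.12 / 0.058 = 2.0690
k* = 2.0690^(1/0.57) ≈ 3.5807
y* = (k*)^α = 3.5807^0.43 ≈ 1.7306
c* = (1 − s)·y* = (1 − 0.12) × 1.7306 ≈ 1.5229

c* = 1.523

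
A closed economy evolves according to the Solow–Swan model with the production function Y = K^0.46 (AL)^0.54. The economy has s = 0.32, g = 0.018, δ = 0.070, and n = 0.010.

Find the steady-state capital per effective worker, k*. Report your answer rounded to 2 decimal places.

In steady state, investment equals break-even investment: s·k^α = (n + g + δ)·k.
Dividing both sides by k: k^(1−α) = s / (n + g + δ).
k^0.54 = 0.32 / (0.010 + 0.018 + 0.070) = 0.32 / 0.098 = 3.2653
k* = 3.2653^(1/0.54) ≈ 8.9477

k* = 8.95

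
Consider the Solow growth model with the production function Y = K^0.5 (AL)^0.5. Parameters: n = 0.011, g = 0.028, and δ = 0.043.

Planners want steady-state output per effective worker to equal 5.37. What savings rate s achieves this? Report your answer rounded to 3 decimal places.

Steady state requires s·f(k) = (n + g + δ)·k, i.e. s·k^α = (n + g + δ)·k.
Since y* = [s/(n + g + δ)]^(α/(1−α)), we have s/(n + g + δ) = (y*)^((1−α)/α) = 5.37^1 = 5.3700.
Therefore s = 5.3700 × (n + g + δ) = 5.3700 × 0.082 = 0.4403.

s ≈ 0.440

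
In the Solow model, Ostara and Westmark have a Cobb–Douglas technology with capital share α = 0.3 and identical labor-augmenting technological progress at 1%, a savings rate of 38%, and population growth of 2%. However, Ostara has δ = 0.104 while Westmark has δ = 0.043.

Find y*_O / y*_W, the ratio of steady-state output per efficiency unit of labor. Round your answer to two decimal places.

Steady-state y* = [s/(n + g + δ)]^(α/(1−α)), so the ratio is [ (s_O/(n + g + δ)_O) / (s_W/(n + g + δ)_W) ]^0.4286.
s_O/(n + g + δ)_O = 0.38/0.134 = 2.8358; s_W/(n + g + δ)_W = 0.38/0.073 = 5.2055.
Ratio = (2.8358/5.2055)^0.4286 = 0.5448^0.4286 ≈ 0.7708

ratio ≈ 0.77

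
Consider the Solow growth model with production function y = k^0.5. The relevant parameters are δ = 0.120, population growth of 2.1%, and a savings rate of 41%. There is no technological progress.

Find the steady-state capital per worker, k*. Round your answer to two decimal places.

k* = 8.46

Steady state requires s·f(k) = (n + δ)·k, i.e. s·k^α = (n + δ)·k.
Dividing both sides by k: k^(1−α) = s / (n + δ).
k^0.5 = 0.41 / (0.021 + 0.120) = 0.41 / 0.141 = 2.9078
k* = 2.9078^(1/0.5) ≈ 8.4553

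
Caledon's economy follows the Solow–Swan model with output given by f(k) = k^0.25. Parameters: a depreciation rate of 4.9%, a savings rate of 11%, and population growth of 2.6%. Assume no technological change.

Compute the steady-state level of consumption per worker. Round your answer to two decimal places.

c* ≈ 1.01

At the steady state, Δk = 0, so s·k^α = (n + δ)·k.
Rearranging, k^(1−α) = s / (n + δ).
k^0.75 = 0.11 / (0.026 + 0.049) = 0.11 / 0.075 = 1.4667
k* = 1.4667^(1/0.75) ≈ 1.6664
y* = (k*)^α = 1.6664^0.25 ≈ 1.1362
c* = (1 − s)·y* = (1 − 0.11) × 1.1362 ≈ 1.0112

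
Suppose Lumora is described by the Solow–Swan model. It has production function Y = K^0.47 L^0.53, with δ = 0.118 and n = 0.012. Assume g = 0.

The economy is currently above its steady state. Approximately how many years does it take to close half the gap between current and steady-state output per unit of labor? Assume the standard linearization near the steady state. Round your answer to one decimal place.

Near the steady state the convergence rate is λ = (1 − α)(n + δ).
λ = (1 − 0.47) × 0.130 = 0.53 × 0.130 = 0.0689
Half-life = ln 2 / λ = 0.6931 / 0.0689 ≈ 10.06 years

about 10.1 years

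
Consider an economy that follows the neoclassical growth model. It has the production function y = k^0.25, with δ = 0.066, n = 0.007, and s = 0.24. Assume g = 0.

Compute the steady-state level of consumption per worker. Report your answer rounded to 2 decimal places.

c* ≈ 1.13

Steady state requires s·f(k) = (n + δ)·k, i.e. s·k^α = (n + δ)·k.
Dividing both sides by k: k^(1−α) = s / (n + δ).
k^0.75 = 0.24 / (0.007 + 0.066) = 0.24 / 0.073 = 3.2877
k* = 3.2877^(1/0.75) ≈ 4.8887
y* = (k*)^α = 4.8887^0.25 ≈ 1.4870
c* = (1 − s)·y* = (1 − 0.24) × 1.4870 ≈ 1.1301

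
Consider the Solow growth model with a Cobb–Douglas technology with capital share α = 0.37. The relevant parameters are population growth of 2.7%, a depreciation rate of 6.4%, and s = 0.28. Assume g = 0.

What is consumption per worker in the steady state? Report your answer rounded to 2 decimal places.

In steady state, investment equals break-even investment: s·k^α = (n + δ)·k.
Dividing both sides by k: k^(1−α) = s / (n + δ).
k^0.63 = 0.28 / (0.027 + 0.064) = 0.28 / 0.091 = 3.0769
k* = 3.0769^(1/0.63) ≈ 5.9536
y* = (k*)^α = 5.9536^0.37 ≈ 1.9349
c* = (1 − s)·y* = (1 − 0.28) × 1.9349 ≈ 1.3931

c* = 1.39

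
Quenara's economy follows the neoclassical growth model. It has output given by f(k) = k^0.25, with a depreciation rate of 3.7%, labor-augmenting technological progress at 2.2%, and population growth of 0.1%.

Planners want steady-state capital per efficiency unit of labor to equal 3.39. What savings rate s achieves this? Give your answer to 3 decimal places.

s ≈ 0.150

Steady state requires s·f(k) = (n + g + δ)·k, i.e. s·k^α = (n + g + δ)·k.
So s / (n + g + δ) = (k*)^(1−α) = 3.39^0.75 = 2.4983.
Therefore s = 2.4983 × (n + g + δ) = 2.4983 × 0.060 = 0.1499.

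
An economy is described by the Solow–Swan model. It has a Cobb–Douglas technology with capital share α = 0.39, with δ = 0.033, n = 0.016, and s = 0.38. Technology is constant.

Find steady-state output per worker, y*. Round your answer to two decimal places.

y* ≈ 3.70

Steady state requires s·f(k) = (n + δ)·k, i.e. s·k^α = (n + δ)·k.
Dividing both sides by k: k^(1−α) = s / (n + δ).
k^0.61 = 0.38 / (0.016 + 0.033) = 0.38 / 0.049 = 7.7551
k* = 7.7551^(1/0.61) ≈ 28.7303
y* = (k*)^α = 28.7303^0.39 ≈ 3.7047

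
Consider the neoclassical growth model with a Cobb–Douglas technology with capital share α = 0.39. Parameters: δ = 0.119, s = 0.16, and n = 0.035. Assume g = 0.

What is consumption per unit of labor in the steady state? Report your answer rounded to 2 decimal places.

c* ≈ 0.86

In steady state, investment equals break-even investment: s·k^α = (n + δ)·k.
Rearranging, k^(1−α) = s / (n + δ).
k^0.61 = 0.16 / (0.035 + 0.119) = 0.16 / 0.154 = 1.0390
k* = 1.0390^(1/0.61) ≈ 1.0647
y* = (k*)^α = 1.0647^0.39 ≈ 1.0248
c* = (1 − s)·y* = (1 − 0.16) × 1.0248 ≈ 0.8608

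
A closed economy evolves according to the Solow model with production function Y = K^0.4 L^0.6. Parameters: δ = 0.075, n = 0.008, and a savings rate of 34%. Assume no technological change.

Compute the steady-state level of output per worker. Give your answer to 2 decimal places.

In steady state, investment equals break-even investment: s·k^α = (n + δ)·k.
Dividing both sides by k: k^(1−α) = s / (n + δ).
k^0.6 = 0.34 / (0.008 + 0.075) = 0.34 / 0.083 = 4.0964
k* = 4.0964^(1/0.6) ≈ 10.4875
y* = (k*)^α = 10.4875^0.4 ≈ 2.5602

y* = 2.56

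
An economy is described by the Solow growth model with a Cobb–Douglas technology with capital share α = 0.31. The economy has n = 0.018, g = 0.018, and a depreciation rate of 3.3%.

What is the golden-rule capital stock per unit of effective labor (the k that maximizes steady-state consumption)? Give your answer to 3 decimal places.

k_gold ≈ 8.824

The golden rule sets f'(k) = n + g + δ, i.e. α·k^(α−1) = n + g + δ.
So k^(1−α) = α / (n + g + δ) = 0.31 / 0.069 = 4.4928.
k_gold = 4.4928^(1/0.69) ≈ 8.8242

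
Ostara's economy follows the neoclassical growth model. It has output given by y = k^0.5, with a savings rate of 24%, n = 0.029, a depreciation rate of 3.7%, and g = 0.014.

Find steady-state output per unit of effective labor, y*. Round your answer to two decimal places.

Steady state requires s·f(k) = (n + g + δ)·k, i.e. s·k^α = (n + g + δ)·k.
Dividing both sides by k: k^(1−α) = s / (n + g + δ).
k^0.5 = 0.24 / (0.029 + 0.014 + 0.037) = 0.24 / 0.080 = 3.0000
k* = 3.0000^(1/0.5) ≈ 9.0000
y* = (k*)^α = 9.0000^0.5 ≈ 3.0000

y* ≈ 3.00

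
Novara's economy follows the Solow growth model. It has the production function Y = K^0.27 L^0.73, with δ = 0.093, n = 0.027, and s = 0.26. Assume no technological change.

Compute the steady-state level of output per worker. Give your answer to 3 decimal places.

y* ≈ 1.331

Steady state requires s·f(k) = (n + δ)·k, i.e. s·k^α = (n + δ)·k.
Dividing both sides by k: k^(1−α) = s / (n + δ).
k^0.73 = 0.26 / (0.027 + 0.093) = 0.26 / 0.120 = 2.1667
k* = 2.1667^(1/0.73) ≈ 2.8840
y* = (k*)^α = 2.8840^0.27 ≈ 1.3311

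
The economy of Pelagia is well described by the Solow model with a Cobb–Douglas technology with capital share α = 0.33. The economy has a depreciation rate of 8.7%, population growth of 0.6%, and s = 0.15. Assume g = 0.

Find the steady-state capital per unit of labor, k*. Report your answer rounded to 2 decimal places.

k* = 2.04

At the steady state, Δk = 0, so s·k^α = (n + δ)·k.
Rearranging, k^(1−α) = s / (n + δ).
k^0.67 = 0.15 / (0.006 + 0.087) = 0.15 / 0.093 = 1.6129
k* = 1.6129^(1/0.67) ≈ 2.0411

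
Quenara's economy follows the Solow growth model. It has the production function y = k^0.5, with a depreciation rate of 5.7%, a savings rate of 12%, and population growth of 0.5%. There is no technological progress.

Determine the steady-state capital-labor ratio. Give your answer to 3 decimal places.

Steady state requires s·f(k) = (n + δ)·k, i.e. s·k^α = (n + δ)·k.
Dividing both sides by k: k^(1−α) = s / (n + δ).
k^0.5 = 0.12 / (0.005 + 0.057) = 0.12 / 0.062 = 1.9355
k* = 1.9355^(1/0.5) ≈ 3.7462

k* ≈ 3.746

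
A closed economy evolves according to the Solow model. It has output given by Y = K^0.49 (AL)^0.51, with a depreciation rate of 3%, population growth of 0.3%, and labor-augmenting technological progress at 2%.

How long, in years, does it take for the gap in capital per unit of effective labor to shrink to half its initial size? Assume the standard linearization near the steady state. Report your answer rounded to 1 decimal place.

about 25.6 years

Near the steady state the convergence rate is λ = (1 − α)(n + g + δ).
λ = (1 − 0.49) × 0.053 = 0.51 × 0.053 = 0.02703
Half-life = ln 2 / λ = 0.6931 / 0.02703 ≈ 25.64 years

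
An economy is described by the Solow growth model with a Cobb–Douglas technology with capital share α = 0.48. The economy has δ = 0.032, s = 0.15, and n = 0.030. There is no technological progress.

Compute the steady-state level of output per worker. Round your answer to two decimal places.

y* = 2.26

In steady state, investment equals break-even investment: s·k^α = (n + δ)·k.
Dividing both sides by k: k^(1−α) = s / (n + δ).
k^0.52 = 0.15 / (0.030 + 0.032) = 0.15 / 0.062 = 2.4194
k* = 2.4194^(1/0.52) ≈ 5.4689
y* = (k*)^α = 5.4689^0.48 ≈ 2.2604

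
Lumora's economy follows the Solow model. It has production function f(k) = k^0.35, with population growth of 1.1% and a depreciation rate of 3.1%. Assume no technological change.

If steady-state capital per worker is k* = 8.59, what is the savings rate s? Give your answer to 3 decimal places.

s ≈ 0.170

Steady state requires s·f(k) = (n + δ)·k, i.e. s·k^α = (n + δ)·k.
So s / (n + δ) = (k*)^(1−α) = 8.59^0.65 = 4.0466.
Therefore s = 4.0466 × (n + δ) = 4.0466 × 0.042 = 0.1700.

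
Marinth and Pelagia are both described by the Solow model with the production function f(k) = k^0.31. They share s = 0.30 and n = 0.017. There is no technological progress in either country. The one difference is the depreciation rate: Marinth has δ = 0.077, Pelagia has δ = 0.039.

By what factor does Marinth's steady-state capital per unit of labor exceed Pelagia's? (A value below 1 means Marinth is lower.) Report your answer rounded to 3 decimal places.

Steady-state k* = [s/(n + δ)]^(1/(1−α)), so the ratio is [ (s_M/(n + δ)_M) / (s_P/(n + δ)_P) ]^1.4493.
s_M/(n + δ)_M = 0.30/0.094 = 3.1915; s_P/(n + δ)_P = 0.30/0.056 = 5.3571.
Ratio = (3.1915/5.3571)^1.4493 = 0.5958^1.4493 ≈ 0.4721

k*_M / k*_P ≈ 0.472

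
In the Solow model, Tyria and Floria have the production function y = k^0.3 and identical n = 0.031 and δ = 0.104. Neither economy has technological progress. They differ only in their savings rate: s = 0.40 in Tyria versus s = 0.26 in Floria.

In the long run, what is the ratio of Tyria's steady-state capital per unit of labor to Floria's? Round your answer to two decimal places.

Steady-state k* = [s/(n + δ)]^(1/(1−α)), so the ratio is [ (s_T/(n + δ)_T) / (s_F/(n + δ)_F) ]^1.4286.
s_T/(n + δ)_T = 0.40/0.135 = 2.9630; s_F/(n + δ)_F = 0.26/0.135 = 1.9259.
Ratio = (2.9630/1.9259)^1.4286 = 1.5385^1.4286 ≈ 1.8505

ratio ≈ 1.85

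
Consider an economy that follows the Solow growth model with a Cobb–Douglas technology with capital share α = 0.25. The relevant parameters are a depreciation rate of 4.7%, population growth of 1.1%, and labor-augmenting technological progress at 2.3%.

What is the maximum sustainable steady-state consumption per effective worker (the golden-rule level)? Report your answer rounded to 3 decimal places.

c_gold ≈ 1.092

At the golden rule, f'(k) = n + g + δ, so α·k^(α−1) = n + g + δ and k_gold = (α/(n + g + δ))^(1/(1−α)).
k_gold = (0.25/0.081)^(1/0.75) = 3.0864^1.3333 ≈ 4.4935
c_gold = f(k_gold) − (n + g + δ)·k_gold = 1.4559 − 0.081×4.4935 ≈ 1.0919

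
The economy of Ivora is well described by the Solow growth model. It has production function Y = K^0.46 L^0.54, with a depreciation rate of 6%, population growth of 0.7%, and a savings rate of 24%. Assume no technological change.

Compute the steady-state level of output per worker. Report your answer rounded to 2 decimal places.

At the steady state, Δk = 0, so s·k^α = (n + δ)·k.
Rearranging, k^(1−α) = s / (n + δ).
k^0.54 = 0.24 / (0.007 + 0.060) = 0.24 / 0.067 = 3.5821
k* = 3.5821^(1/0.54) ≈ 10.6214
y* = (k*)^α = 10.6214^0.46 ≈ 2.9651

y* = 2.97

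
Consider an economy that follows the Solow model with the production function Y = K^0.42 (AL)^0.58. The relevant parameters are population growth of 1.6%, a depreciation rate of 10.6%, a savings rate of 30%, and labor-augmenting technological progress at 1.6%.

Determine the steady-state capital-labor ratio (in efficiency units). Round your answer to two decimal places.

k* = 3.81

At the steady state, Δk = 0, so s·k^α = (n + g + δ)·k.
Dividing both sides by k: k^(1−α) = s / (n + g + δ).
k^0.58 = 0.30 / (0.016 + 0.016 + 0.106) = 0.30 / 0.138 = 2.1739
k* = 2.1739^(1/0.58) ≈ 3.8146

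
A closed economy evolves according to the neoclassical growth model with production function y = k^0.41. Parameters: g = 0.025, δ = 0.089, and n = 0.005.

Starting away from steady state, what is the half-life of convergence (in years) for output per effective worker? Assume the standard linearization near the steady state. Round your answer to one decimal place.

half-life ≈ 9.9 years

Near the steady state the convergence rate is λ = (1 − α)(n + g + δ).
λ = (1 − 0.41) × 0.119 = 0.59 × 0.119 = 0.07021
Half-life = ln 2 / λ = 0.6931 / 0.07021 ≈ 9.87 years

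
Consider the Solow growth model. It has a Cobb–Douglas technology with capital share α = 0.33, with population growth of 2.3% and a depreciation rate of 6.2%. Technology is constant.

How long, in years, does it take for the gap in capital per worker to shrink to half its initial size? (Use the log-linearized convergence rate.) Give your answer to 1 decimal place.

t_½ ≈ 12.2 years

Near the steady state the convergence rate is λ = (1 − α)(n + δ).
λ = (1 − 0.33) × 0.085 = 0.67 × 0.085 = 0.05695
Half-life = ln 2 / λ = 0.6931 / 0.05695 ≈ 12.17 years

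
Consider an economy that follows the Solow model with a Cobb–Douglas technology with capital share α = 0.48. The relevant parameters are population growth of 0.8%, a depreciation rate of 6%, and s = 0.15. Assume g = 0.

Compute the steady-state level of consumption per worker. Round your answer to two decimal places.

c* ≈ 1.76

In steady state, investment equals break-even investment: s·k^α = (n + δ)·k.
Dividing both sides by k: k^(1−α) = s / (n + δ).
k^0.52 = 0.15 / (0.008 + 0.060) = 0.15 / 0.068 = 2.2059
k* = 2.2059^(1/0.52) ≈ 4.5787
y* = (k*)^α = 4.5787^0.48 ≈ 2.0757
c* = (1 − s)·y* = (1 − 0.15) × 2.0757 ≈ 1.7643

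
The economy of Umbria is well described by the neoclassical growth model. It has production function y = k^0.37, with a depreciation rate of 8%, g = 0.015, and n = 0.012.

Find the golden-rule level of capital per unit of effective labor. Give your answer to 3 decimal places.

The golden rule sets f'(k) = n + g + δ, i.e. α·k^(α−1) = n + g + δ.
So k^(1−α) = α / (n + g + δ) = 0.37 / 0.107 = 3.4579.
k_gold = 3.4579^(1/0.63) ≈ 7.1657

k_gold ≈ 7.166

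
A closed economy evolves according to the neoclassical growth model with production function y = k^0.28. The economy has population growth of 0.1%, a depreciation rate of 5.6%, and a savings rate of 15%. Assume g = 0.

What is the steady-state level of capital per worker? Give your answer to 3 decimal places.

k* = 3.834

In steady state, investment equals break-even investment: s·k^α = (n + δ)·k.
Rearranging, k^(1−α) = s / (n + δ).
k^0.72 = 0.15 / (0.001 + 0.056) = 0.15 / 0.057 = 2.6316
k* = 2.6316^(1/0.72) ≈ 3.8339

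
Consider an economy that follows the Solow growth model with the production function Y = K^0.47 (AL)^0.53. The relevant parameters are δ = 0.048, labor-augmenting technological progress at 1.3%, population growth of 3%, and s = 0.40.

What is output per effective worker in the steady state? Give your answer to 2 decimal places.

Steady state requires s·f(k) = (n + g + δ)·k, i.e. s·k^α = (n + g + δ)·k.
Rearranging, k^(1−α) = s / (n + g + δ).
k^0.53 = 0.40 / (0.030 + 0.013 + 0.048) = 0.40 / 0.091 = 4.3956
k* = 4.3956^(1/0.53) ≈ 16.3396
y* = (k*)^α = 16.3396^0.47 ≈ 3.7173

y* ≈ 3.72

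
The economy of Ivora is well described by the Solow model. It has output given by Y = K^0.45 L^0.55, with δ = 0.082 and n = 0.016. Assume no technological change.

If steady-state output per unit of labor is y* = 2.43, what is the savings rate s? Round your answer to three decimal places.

s ≈ 0.290

In steady state, investment equals break-even investment: s·k^α = (n + δ)·k.
Since y* = [s/(n + δ)]^(α/(1−α)), we have s/(n + δ) = (y*)^((1−α)/α) = 2.43^1.2222 = 2.9600.
Therefore s = 2.9600 × (n + δ) = 2.9600 × 0.098 = 0.2901.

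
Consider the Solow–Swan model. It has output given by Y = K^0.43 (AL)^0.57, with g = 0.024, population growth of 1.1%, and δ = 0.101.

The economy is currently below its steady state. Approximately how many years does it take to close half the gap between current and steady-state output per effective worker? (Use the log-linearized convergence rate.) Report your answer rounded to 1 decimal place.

t_½ ≈ 8.9 years

Near the steady state the convergence rate is λ = (1 − α)(n + g + δ).
λ = (1 − 0.43) × 0.136 = 0.57 × 0.136 = 0.07752
Half-life = ln 2 / λ = 0.6931 / 0.07752 ≈ 8.94 years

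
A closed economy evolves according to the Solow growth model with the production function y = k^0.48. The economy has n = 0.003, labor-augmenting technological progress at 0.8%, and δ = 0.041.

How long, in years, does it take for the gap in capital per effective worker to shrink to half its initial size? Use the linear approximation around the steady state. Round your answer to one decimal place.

t_½ ≈ 25.6 years

Near the steady state the convergence rate is λ = (1 − α)(n + g + δ).
λ = (1 − 0.48) × 0.052 = 0.52 × 0.052 = 0.02704
Half-life = ln 2 / λ = 0.6931 / 0.02704 ≈ 25.63 years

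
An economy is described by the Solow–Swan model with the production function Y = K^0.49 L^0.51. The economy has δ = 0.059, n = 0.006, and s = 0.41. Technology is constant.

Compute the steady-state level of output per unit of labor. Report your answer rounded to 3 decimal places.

Steady state requires s·f(k) = (n + δ)·k, i.e. s·k^α = (n + δ)·k.
Rearranging, k^(1−α) = s / (n + δ).
k^0.51 = 0.41 / (0.006 + 0.059) = 0.41 / 0.065 = 6.3077
k* = 6.3077^(1/0.51) ≈ 37.0147
y* = (k*)^α = 37.0147^0.49 ≈ 5.8682

y* = 5.868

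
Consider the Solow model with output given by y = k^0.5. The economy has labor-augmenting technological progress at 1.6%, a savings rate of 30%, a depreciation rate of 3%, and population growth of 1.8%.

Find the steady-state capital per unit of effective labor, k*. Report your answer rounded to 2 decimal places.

At the steady state, Δk = 0, so s·k^α = (n + g + δ)·k.
Dividing both sides by k: k^(1−α) = s / (n + g + δ).
k^0.5 = 0.30 / (0.018 + 0.016 + 0.030) = 0.30 / 0.064 = 4.6875
k* = 4.6875^(1/0.5) ≈ 21.9727

k* ≈ 21.97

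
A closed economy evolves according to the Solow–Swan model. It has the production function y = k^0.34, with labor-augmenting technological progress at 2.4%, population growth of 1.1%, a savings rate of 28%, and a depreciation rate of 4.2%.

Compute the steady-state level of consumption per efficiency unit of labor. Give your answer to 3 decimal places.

c* ≈ 1.400

Steady state requires s·f(k) = (n + g + δ)·k, i.e. s·k^α = (n + g + δ)·k.
Rearranging, k^(1−α) = s / (n + g + δ).
k^0.66 = 0.28 / (0.011 + 0.024 + 0.042) = 0.28 / 0.077 = 3.6364
k* = 3.6364^(1/0.66) ≈ 7.0714
y* = (k*)^α = 7.0714^0.34 ≈ 1.9446
c* = (1 − s)·y* = (1 − 0.28) × 1.9446 ≈ 1.4001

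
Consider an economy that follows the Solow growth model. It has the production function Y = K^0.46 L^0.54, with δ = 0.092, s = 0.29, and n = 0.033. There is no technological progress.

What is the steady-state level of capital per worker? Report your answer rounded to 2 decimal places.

In steady state, investment equals break-even investment: s·k^α = (n + δ)·k.
Dividing both sides by k: k^(1−α) = s / (n + δ).
k^0.54 = 0.29 / (0.033 + 0.092) = 0.29 / 0.125 = 2.3200
k* = 2.3200^(1/0.54) ≈ 4.7515

k* ≈ 4.75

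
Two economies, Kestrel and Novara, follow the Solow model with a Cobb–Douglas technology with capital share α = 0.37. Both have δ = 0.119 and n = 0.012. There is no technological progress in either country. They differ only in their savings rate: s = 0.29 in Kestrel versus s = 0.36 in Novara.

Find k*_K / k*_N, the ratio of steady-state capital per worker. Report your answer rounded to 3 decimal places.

Steady-state k* = [s/(n + δ)]^(1/(1−α)), so the ratio is [ (s_K/(n + δ)_K) / (s_N/(n + δ)_N) ]^1.5873.
s_K/(n + δ)_K = 0.29/0.131 = 2.2137; s_N/(n + δ)_N = 0.36/0.131 = 2.7481.
Ratio = (2.2137/2.7481)^1.5873 = 0.8055^1.5873 ≈ 0.7094

k*_K / k*_N ≈ 0.709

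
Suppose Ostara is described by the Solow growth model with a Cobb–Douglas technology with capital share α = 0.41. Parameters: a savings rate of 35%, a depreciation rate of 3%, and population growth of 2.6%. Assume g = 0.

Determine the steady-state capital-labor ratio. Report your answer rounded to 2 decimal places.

k* ≈ 22.33

At the steady state, Δk = 0, so s·k^α = (n + δ)·k.
Rearranging, k^(1−α) = s / (n + δ).
k^0.59 = 0.35 / (0.026 + 0.030) = 0.35 / 0.056 = 6.2500
k* = 6.2500^(1/0.59) ≈ 22.3331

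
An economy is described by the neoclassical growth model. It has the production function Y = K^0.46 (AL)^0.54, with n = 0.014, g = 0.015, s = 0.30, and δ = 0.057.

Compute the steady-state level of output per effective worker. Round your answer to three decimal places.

y* = 2.899

Steady state requires s·f(k) = (n + g + δ)·k, i.e. s·k^α = (n + g + δ)·k.
Dividing both sides by k: k^(1−α) = s / (n + g + δ).
k^0.54 = 0.30 / (0.014 + 0.015 + 0.057) = 0.30 / 0.086 = 3.4884
k* = 3.4884^(1/0.54) ≈ 10.1126
y* = (k*)^α = 10.1126^0.46 ≈ 2.8989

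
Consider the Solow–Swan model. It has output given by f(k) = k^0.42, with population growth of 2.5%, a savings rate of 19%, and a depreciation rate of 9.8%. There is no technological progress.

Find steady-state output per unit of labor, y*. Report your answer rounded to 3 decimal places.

Steady state requires s·f(k) = (n + δ)·k, i.e. s·k^α = (n + δ)·k.
Rearranging, k^(1−α) = s / (n + δ).
k^0.58 = 0.19 / (0.025 + 0.098) = 0.19 / 0.123 = 1.5447
k* = 1.5447^(1/0.58) ≈ 2.1164
y* = (k*)^α = 2.1164^0.42 ≈ 1.3701

y* = 1.370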